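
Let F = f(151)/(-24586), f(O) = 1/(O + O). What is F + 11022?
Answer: 81838041383/7424972 ≈ 11022.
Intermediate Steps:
f(O) = 1/(2*O)
F = -1/7424972 (F = ((½)/151)/(-24586) = ((½)*(1/151))*(-1/24586) = (1/302)*(-1/24586) = -1/7424972 ≈ -1.3468e-7)
F + 11022 = -1/7424972 + 11022 = 81838041383/7424972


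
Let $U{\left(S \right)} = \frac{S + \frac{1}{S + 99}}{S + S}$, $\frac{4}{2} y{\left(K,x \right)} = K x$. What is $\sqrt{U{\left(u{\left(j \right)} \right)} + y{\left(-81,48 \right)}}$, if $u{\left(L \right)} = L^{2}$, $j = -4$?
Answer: $\frac{i \sqrt{1644978170}}{920} \approx 44.085 i$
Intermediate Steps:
$y{\left(K,x \right)} = \frac{K x}{2}$
$U{\left(S \right)} = \frac{S + \frac{1}{99 + S}}{2 S}$
$\sqrt{U{\left(u{\left(j \right)} \right)} + y{\left(-81,48 \right)}} = \sqrt{\frac{1 + \left(\left(-4\right)^{2}\right)^{2} + 99 \left(-4\right)^{2}}{2 \left(-4\right)^{2} \left(99 + \left(-4\right)^{2}\right)} + \frac{1}{2} \left(-81\right) 48} = \sqrt{\frac{1 + 16^{2} + 99 \cdot 16}{2 \cdot 16 \left(99 + 16\right)} - 1944} = \sqrt{\frac{1}{2} \cdot \frac{1}{16} \cdot \frac{1}{115} \left(1 + 256 + 1584\right) - 1944} = \sqrt{\frac{1}{2} \cdot \frac{1}{16} \cdot \frac{1}{115} \cdot 1841 - 1944} = \sqrt{\frac{1841}{3680} - 1944} = \sqrt{- \frac{7152079}{3680}} = \frac{i \sqrt{1644978170}}{920}$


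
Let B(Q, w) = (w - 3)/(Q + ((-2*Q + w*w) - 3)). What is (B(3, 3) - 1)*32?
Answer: -32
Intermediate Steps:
B(Q, w) = (-3 + w)/(-3 + w**2 - Q) (B(Q, w) = (-3 + w)/(Q + ((-2*Q + w**2) - 3)) = (-3 + w)/(Q + ((w**2 - 2*Q) - 3)) = (-3 + w)/(Q + (-3 + w**2 - 2*Q)) = (-3 + w)/(-3 + w**2 - Q))
(B(3, 3) - 1)*32 = ((3 - 1*3)/(3 + 3 - 1*3**2) - 1)*32 = ((3 - 3)/(3 + 3 - 1*9) - 1)*32 = (0/(3 + 3 - 9) - 1)*32 = (0/(-3) - 1)*32 = (-1/3*0 - 1)*32 = (0 - 1)*32 = -1*32 = -32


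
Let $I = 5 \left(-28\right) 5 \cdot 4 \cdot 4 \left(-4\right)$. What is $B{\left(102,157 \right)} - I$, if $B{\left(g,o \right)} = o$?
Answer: $-44643$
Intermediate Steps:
$I = 44800$ ($I = - 140 \cdot 20 \left(-16\right) = \left(-140\right) \left(-320\right) = 44800$)
$B{\left(102,157 \right)} - I = 157 - 44800 = -44643$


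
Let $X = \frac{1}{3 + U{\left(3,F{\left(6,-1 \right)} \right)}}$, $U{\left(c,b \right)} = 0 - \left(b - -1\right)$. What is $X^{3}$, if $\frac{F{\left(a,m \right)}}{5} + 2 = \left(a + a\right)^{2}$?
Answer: $- \frac{1}{354894912} \approx -2.8177 \cdot 10^{-9}$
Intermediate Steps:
$F{\left(a,m \right)} = -10 + 20 a^{2}$ ($F{\left(a,m \right)} = -10 + 5 \left(a + a\right)^{2} = -10 + 5 \left(2 a\right)^{2} = -10 + 5 \cdot 4 a^{2} = -10 + 20 a^{2}$)
$U{\left(c,b \right)} = -1 - b$ ($U{\left(c,b \right)} = 0 - \left(b + 1\right) = 0 - \left(1 + b\right) = -1 - b$)
$X = - \frac{1}{708}$ ($X = \frac{1}{3 - \left(-9 + 720\right)} = \frac{1}{3 - 711} = \frac{1}{-708} = - \frac{1}{708} \approx -0.0014124$)
$X^{3} = \left(- \frac{1}{708}\right)^{3} = - \frac{1}{354894912}$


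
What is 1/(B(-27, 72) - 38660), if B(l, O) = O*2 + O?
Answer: -1/38444 ≈ -2.6012e-5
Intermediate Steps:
B(l, O) = 3*O (B(l, O) = 2*O + O = 3*O)
1/(B(-27, 72) - 38660) = 1/(3*72 - 38660) = 1/(216 - 38660) = 1/(-38444) = -1/38444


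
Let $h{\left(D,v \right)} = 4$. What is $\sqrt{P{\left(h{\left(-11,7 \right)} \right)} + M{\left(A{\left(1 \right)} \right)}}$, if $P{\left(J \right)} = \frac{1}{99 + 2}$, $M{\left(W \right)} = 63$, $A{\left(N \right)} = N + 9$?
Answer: $\frac{2 \sqrt{160691}}{101} \approx 7.9379$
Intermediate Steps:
$A{\left(N \right)} = 9 + N$
$P{\left(J \right)} = \frac{1}{101}$
$\sqrt{P{\left(h{\left(-11,7 \right)} \right)} + M{\left(A{\left(1 \right)} \right)}} = \sqrt{\frac{1}{101} + 63} = \sqrt{\frac{6364}{101}} = \frac{2 \sqrt{160691}}{101}$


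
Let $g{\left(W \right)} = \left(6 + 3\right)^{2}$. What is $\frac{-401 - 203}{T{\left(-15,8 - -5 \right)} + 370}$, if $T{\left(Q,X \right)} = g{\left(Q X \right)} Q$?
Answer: $\frac{604}{845} \approx 0.71479$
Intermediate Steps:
$g{\left(W \right)} = 81$ ($g{\left(W \right)} = 9^{2} = 81$)
$T{\left(Q,X \right)} = 81 Q$
$\frac{-401 - 203}{T{\left(-15,8 - -5 \right)} + 370} = \frac{-401 - 203}{81 \left(-15\right) + 370} = - \frac{604}{-1215 + 370} = - \frac{604}{-845} = \left(-604\right) \left(- \frac{1}{845}\right) = \frac{604}{845}$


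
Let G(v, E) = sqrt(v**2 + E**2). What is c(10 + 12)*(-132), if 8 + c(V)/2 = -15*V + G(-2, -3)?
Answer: 89232 - 264*sqrt(13) ≈ 88280.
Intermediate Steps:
G(v, E) = sqrt(E**2 + v**2)
c(V) = -16 - 30*V + 2*sqrt(13) (c(V) = -16 + 2*(-15*V + sqrt((-3)**2 + (-2)**2)) = -16 + 2*(-15*V + sqrt(9 + 4)) = -16 + 2*(-15*V + sqrt(13)) = -16 + 2*(sqrt(13) - 15*V) = -16 + (-30*V + 2*sqrt(13)) = -16 - 30*V + 2*sqrt(13))
c(10 + 12)*(-132) = (-16 - 30*(10 + 12) + 2*sqrt(13))*(-132) = (-16 - 30*22 + 2*sqrt(13))*(-132) = (-16 - 660 + 2*sqrt(13))*(-132) = (-676 + 2*sqrt(13))*(-132) = 89232 - 264*sqrt(13)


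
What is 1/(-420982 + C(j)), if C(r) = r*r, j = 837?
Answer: 1/279587 ≈ 3.5767e-6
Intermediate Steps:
C(r) = r²
1/(-420982 + C(j)) = 1/(-420982 + 837²) = 1/(-420982 + 700569) = 1/279587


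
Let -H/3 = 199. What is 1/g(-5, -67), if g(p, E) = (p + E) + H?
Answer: -1/669 ≈ -0.0014948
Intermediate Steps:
H = -597 (H = -3*199 = -597)
g(p, E) = -597 + E + p (g(p, E) = (p + E) - 597 = (E + p) - 597 = -597 + E + p)
1/g(-5, -67) = 1/(-597 - 67 - 5) = 1/(-669) = -1/669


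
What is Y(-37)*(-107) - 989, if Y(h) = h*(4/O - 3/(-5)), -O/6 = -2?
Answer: 40591/15 ≈ 2706.1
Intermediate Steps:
O = 12 (O = -6*(-2) = 12)
Y(h) = 14*h/15 (Y(h) = h*(4/12 - 3/(-5)) = h*(4*(1/12) - 3*(-1/5)) = h*(1/3 + 3/5) = h*(14/15) = 14*h/15)
Y(-37)*(-107) - 989 = ((14/15)*(-37))*(-107) - 989 = -518/15*(-107) - 989 = 55426/15 - 989 = 40591/15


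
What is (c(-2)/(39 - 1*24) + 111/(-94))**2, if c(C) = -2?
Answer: 3433609/1988100 ≈ 1.7271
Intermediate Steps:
(c(-2)/(39 - 1*24) + 111/(-94))**2 = (-2/(39 - 1*24) + 111/(-94))**2 = (-2/(39 - 24) + 111*(-1/94))**2 = (-2/15 - 111/94)**2 = (-1853/1410)**2 = 3433609/1988100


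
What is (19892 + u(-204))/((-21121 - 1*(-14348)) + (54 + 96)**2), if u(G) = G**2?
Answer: 61508/15727 ≈ 3.9110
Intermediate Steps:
(19892 + u(-204))/((-21121 - 1*(-14348)) + (54 + 96)**2) = (19892 + (-204)**2)/((-21121 - 1*(-14348)) + (54 + 96)**2) = (19892 + 41616)/((-21121 + 14348) + 150**2) = 61508/(-6773 + 22500) = 61508/15727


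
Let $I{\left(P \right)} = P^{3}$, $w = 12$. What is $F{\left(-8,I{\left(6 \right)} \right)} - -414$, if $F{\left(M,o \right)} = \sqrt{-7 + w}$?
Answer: $414 + \sqrt{5} \approx 416.24$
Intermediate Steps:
$F{\left(M,o \right)} = \sqrt{5}$ ($F{\left(M,o \right)} = \sqrt{-7 + 12} = \sqrt{5}$)
$F{\left(-8,I{\left(6 \right)} \right)} - -414 = \sqrt{5} - -414 = \sqrt{5} + 414 = 414 + \sqrt{5}$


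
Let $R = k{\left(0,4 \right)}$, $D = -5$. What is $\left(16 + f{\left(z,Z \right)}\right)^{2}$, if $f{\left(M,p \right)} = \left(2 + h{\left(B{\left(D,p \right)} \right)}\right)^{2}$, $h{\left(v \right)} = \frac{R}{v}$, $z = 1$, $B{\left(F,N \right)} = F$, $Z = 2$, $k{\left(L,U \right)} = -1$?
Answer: $\frac{271441}{625} \approx 434.31$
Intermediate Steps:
$R = -1$
$h{\left(v \right)} = - \frac{1}{v}$
$f{\left(M,p \right)} = \frac{121}{25}$ ($f{\left(M,p \right)} = \left(2 - \frac{1}{-5}\right)^{2} = \left(2 - - \frac{1}{5}\right)^{2} = \left(2 + \frac{1}{5}\right)^{2} = \left(\frac{11}{5}\right)^{2} = \frac{121}{25}$)
$\left(16 + f{\left(z,Z \right)}\right)^{2} = \left(16 + \frac{121}{25}\right)^{2} = \left(\frac{521}{25}\right)^{2} = \frac{271441}{625}$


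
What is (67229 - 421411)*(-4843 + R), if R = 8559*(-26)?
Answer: 80532840614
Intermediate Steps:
R = -222534
(67229 - 421411)*(-4843 + R) = (67229 - 421411)*(-4843 - 222534) = -354182*(-227377) = 80532840614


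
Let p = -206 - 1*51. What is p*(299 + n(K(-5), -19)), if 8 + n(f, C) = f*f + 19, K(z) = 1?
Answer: -79927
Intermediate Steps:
n(f, C) = 11 + f² (n(f, C) = -8 + (f*f + 19) = -8 + (f² + 19) = -8 + (19 + f²) = 11 + f²)
p = -257 (p = -206 - 51 = -257)
p*(299 + n(K(-5), -19)) = -257*(299 + (11 + 1²)) = -257*(299 + (11 + 1)) = -257*(299 + 12) = -257*311 = -79927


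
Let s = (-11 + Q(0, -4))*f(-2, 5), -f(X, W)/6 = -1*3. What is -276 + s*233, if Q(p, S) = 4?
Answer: -29634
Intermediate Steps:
f(X, W) = 18 (f(X, W) = -(-6)*3 = -6*(-3) = 18)
s = -126 (s = (-11 + 4)*18 = -7*18 = -126)
-276 + s*233 = -276 - 126*233 = -276 - 29358 = -29634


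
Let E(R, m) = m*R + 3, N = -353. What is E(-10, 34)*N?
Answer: 118961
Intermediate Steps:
E(R, m) = 3 + R*m (E(R, m) = R*m + 3 = 3 + R*m)
E(-10, 34)*N = (3 - 10*34)*(-353) = (3 - 340)*(-353) = -337*(-353) = 118961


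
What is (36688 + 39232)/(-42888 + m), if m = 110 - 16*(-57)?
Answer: -37960/20933 ≈ -1.8134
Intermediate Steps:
m = 1022 (m = 110 + 912 = 1022)
(36688 + 39232)/(-42888 + m) = (36688 + 39232)/(-42888 + 1022) = 75920/(-41866) = 75920*(-1/41866) = -37960/20933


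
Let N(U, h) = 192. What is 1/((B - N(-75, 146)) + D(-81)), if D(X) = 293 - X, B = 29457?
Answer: 1/29639 ≈ 3.3739e-5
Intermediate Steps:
1/((B - N(-75, 146)) + D(-81)) = 1/((29457 - 1*192) + (293 - 1*(-81))) = 1/((29457 - 192) + (293 + 81)) = 1/(29265 + 374) = 1/29639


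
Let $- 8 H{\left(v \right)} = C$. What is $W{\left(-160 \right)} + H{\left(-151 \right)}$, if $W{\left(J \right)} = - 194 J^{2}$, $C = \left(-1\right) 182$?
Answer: $- \frac{19865509}{4} \approx -4.9664 \cdot 10^{6}$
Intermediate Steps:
$C = -182$
$H{\left(v \right)} = \frac{91}{4}$ ($H{\left(v \right)} = \left(- \frac{1}{8}\right) \left(-182\right) = \frac{91}{4}$)
$W{\left(-160 \right)} + H{\left(-151 \right)} = - 194 \left(-160\right)^{2} + \frac{91}{4} = \left(-194\right) 25600 + \frac{91}{4} = -4966400 + \frac{91}{4} = - \frac{19865509}{4}$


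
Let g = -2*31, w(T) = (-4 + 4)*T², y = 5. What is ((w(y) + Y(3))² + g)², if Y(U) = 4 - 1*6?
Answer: 3364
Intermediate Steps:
w(T) = 0 (w(T) = 0*T² = 0)
Y(U) = -2 (Y(U) = 4 - 6 = -2)
g = -62
((w(y) + Y(3))² + g)² = ((0 - 2)² - 62)² = ((-2)² - 62)² = (4 - 62)² = (-58)² = 3364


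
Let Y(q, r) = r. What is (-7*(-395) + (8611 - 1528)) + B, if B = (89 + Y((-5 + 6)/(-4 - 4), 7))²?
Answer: 19064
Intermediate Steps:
B = 9216 (B = (89 + 7)² = 96² = 9216)
(-7*(-395) + (8611 - 1528)) + B = (-7*(-395) + (8611 - 1528)) + 9216 = (2765 + 7083) + 9216 = 9848 + 9216 = 19064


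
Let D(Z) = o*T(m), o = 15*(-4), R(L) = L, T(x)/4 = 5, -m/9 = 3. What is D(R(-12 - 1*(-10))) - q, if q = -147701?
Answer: 146501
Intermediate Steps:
m = -27 (m = -9*3 = -27)
T(x) = 20 (T(x) = 4*5 = 20)
o = -60
D(Z) = -1200 (D(Z) = -60*20 = -1200)
D(R(-12 - 1*(-10))) - q = -1200 - 1*(-147701) = -1200 + 147701 = 146501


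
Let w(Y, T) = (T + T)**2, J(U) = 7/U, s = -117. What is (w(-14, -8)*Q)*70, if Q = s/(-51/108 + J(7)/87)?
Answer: 168376320/37 ≈ 4.5507e+6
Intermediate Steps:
w(Y, T) = 4*T**2 (w(Y, T) = (2*T)**2 = 4*T**2)
Q = 9396/37 (Q = -117/(-51/108 + (7/7)/87) = -117/(-51*1/108 + (7*(1/7))*(1/87)) = -117/(-17/36 + 1*(1/87)) = -117/(-17/36 + 1/87) = -117/(-481/1044) = -117*(-1044/481) = 9396/37 ≈ 253.95)
(w(-14, -8)*Q)*70 = ((4*(-8)**2)*(9396/37))*70 = ((4*64)*(9396/37))*70 = (256*(9396/37))*70 = (2405376/37)*70 = 168376320/37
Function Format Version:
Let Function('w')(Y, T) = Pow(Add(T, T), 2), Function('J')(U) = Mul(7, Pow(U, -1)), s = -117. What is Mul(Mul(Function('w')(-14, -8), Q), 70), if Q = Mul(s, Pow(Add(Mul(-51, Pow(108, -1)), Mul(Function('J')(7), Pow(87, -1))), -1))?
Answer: Rational(168376320, 37) ≈ 4.5507e+6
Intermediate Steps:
Function('w')(Y, T) = Mul(4, Pow(T, 2)) (Function('w')(Y, T) = Pow(Mul(2, T), 2) = Mul(4, Pow(T, 2)))
Q = Rational(9396, 37) (Q = Mul(-117, Pow(Add(Mul(-51, Pow(108, -1)), Mul(Mul(7, Pow(7, -1)), Pow(87, -1))), -1)) = Mul(-117, Pow(Add(Mul(-51, Rational(1, 108)), Mul(Mul(7, Rational(1, 7)), Rational(1, 87))), -1)) = Mul(-117, Pow(Add(Rational(-17, 36), Mul(1, Rational(1, 87))), -1)) = Mul(-117, Pow(Add(Rational(-17, 36), Rational(1, 87)), -1)) = Mul(-117, Pow(Rational(-481, 1044), -1)) = Mul(-117, Rational(-1044, 481)) = Rational(9396, 37) ≈ 253.95)
Mul(Mul(Function('w')(-14, -8), Q), 70) = Mul(Mul(Mul(4, Pow(-8, 2)), Rational(9396, 37)), 70) = Mul(Mul(Mul(4, 64), Rational(9396, 37)), 70) = Mul(Mul(256, Rational(9396, 37)), 70) = Mul(Rational(2405376, 37), 70) = Rational(168376320, 37)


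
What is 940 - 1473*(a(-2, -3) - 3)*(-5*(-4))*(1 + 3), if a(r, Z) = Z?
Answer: 707980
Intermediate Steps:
940 - 1473*(a(-2, -3) - 3)*(-5*(-4))*(1 + 3) = 940 - 1473*(-3 - 3)*(-5*(-4))*(1 + 3) = 940 - (-8838)*20*4 = 940 - (-8838)*80 = 940 - 1473*(-480) = 940 + 707040 = 707980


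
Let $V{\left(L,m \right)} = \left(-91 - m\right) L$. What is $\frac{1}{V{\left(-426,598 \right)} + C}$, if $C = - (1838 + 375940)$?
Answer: $- \frac{1}{84264} \approx -1.1867 \cdot 10^{-5}$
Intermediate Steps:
$C = -377778$ ($C = \left(-1\right) 377778 = -377778$)
$V{\left(L,m \right)} = L \left(-91 - m\right)$
$\frac{1}{V{\left(-426,598 \right)} + C} = \frac{1}{\left(-1\right) \left(-426\right) \left(91 + 598\right) - 377778} = \frac{1}{\left(-1\right) \left(-426\right) 689 - 377778} = \frac{1}{293514 - 377778} = \frac{1}{-84264} = - \frac{1}{84264}$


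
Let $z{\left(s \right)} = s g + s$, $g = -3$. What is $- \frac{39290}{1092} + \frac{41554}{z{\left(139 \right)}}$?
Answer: $- \frac{14074897}{75894} \approx -185.45$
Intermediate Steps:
$z{\left(s \right)} = - 2 s$ ($z{\left(s \right)} = s \left(-3\right) + s = - 3 s + s = - 2 s$)
$- \frac{39290}{1092} + \frac{41554}{z{\left(139 \right)}} = - \frac{39290}{1092} + \frac{41554}{\left(-2\right) 139} = \left(-39290\right) \frac{1}{1092} + \frac{41554}{-278} = - \frac{19645}{546} + 41554 \left(- \frac{1}{278}\right) = - \frac{19645}{546} - \frac{20777}{139} = - \frac{14074897}{75894}$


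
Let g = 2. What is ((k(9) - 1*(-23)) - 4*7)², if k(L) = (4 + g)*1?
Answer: 1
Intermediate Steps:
k(L) = 6 (k(L) = (4 + 2)*1 = 6*1 = 6)
((k(9) - 1*(-23)) - 4*7)² = ((6 - 1*(-23)) - 4*7)² = ((6 + 23) - 28)² = (29 - 28)² = 1² = 1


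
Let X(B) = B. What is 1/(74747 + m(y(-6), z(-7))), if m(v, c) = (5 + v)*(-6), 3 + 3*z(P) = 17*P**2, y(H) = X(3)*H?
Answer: 1/74825 ≈ 1.3365e-5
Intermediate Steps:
y(H) = 3*H
z(P) = -1 + 17*P**2/3 (z(P) = -1 + (17*P**2)/3 = -1 + 17*P**2/3)
m(v, c) = -30 - 6*v
1/(74747 + m(y(-6), z(-7))) = 1/(74747 + (-30 - 18*(-6))) = 1/(74747 + (-30 - 6*(-18))) = 1/(74747 + (-30 + 108)) = 1/(74747 + 78) = 1/74825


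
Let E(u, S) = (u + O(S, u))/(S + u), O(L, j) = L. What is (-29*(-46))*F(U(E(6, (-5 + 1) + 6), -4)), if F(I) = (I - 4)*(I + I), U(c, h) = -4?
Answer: 85376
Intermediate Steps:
E(u, S) = 1 (E(u, S) = (u + S)/(S + u) = (S + u)/(S + u) = 1)
F(I) = 2*I*(-4 + I) (F(I) = (-4 + I)*(2*I) = 2*I*(-4 + I))
(-29*(-46))*F(U(E(6, (-5 + 1) + 6), -4)) = (-29*(-46))*(2*(-4)*(-4 - 4)) = 1334*(2*(-4)*(-8)) = 1334*64 = 85376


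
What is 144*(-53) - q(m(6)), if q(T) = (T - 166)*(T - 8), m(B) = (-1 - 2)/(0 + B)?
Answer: -36189/4 ≈ -9047.3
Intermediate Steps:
m(B) = -3/B
q(T) = (-166 + T)*(-8 + T)
144*(-53) - q(m(6)) = 144*(-53) - (1328 + (-3/6)² - (-522)/6) = -7632 - (1328 + (-3*⅙)² - (-522)/6) = -7632 - (1328 + (-½)² - 174*(-½)) = -7632 - (1328 + ¼ + 87) = -7632 - 1*5661/4 = -7632 - 5661/4 = -36189/4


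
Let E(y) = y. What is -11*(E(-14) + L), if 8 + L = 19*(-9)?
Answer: 2123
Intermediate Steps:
L = -179 (L = -8 + 19*(-9) = -8 - 171 = -179)
-11*(E(-14) + L) = -11*(-14 - 179) = -11*(-193) = 2123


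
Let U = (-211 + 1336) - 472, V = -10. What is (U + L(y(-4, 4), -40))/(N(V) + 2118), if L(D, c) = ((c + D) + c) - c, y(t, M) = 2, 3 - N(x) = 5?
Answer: 615/2116 ≈ 0.29064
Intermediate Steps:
N(x) = -2 (N(x) = 3 - 1*5 = 3 - 5 = -2)
L(D, c) = D + c (L(D, c) = ((D + c) + c) - c = (D + 2*c) - c = D + c)
U = 653 (U = 1125 - 472 = 653)
(U + L(y(-4, 4), -40))/(N(V) + 2118) = (653 + (2 - 40))/(-2 + 2118) = (653 - 38)/2116 = 615*(1/2116) = 615/2116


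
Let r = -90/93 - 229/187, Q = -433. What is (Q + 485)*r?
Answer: -660868/5797 ≈ -114.00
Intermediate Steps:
r = -12709/5797 (r = -90*1/93 - 229*1/187 = -30/31 - 229/187 = -12709/5797 ≈ -2.1923)
(Q + 485)*r = (-433 + 485)*(-12709/5797) = 52*(-12709/5797) = -660868/5797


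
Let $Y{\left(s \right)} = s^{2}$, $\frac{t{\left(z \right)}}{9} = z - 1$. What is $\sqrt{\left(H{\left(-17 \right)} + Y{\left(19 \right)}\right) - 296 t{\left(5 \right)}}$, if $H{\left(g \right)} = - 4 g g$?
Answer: $i \sqrt{11451} \approx 107.01 i$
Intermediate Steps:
$t{\left(z \right)} = -9 + 9 z$ ($t{\left(z \right)} = 9 \left(z - 1\right) = 9 \left(-1 + z\right) = -9 + 9 z$)
$H{\left(g \right)} = - 4 g^{2}$
$\sqrt{\left(H{\left(-17 \right)} + Y{\left(19 \right)}\right) - 296 t{\left(5 \right)}} = \sqrt{\left(- 4 \left(-17\right)^{2} + 19^{2}\right) - 296 \left(-9 + 9 \cdot 5\right)} = \sqrt{\left(\left(-4\right) 289 + 361\right) - 296 \left(-9 + 45\right)} = \sqrt{\left(-1156 + 361\right) - 10656} = \sqrt{-795 - 10656} = \sqrt{-11451} = i \sqrt{11451}$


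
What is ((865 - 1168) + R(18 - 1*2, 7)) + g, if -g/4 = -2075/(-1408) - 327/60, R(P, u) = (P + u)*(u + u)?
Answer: 61433/1760 ≈ 34.905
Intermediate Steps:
R(P, u) = 2*u*(P + u) (R(P, u) = (P + u)*(2*u) = 2*u*(P + u))
g = 27993/1760 (g = -4*(-2075/(-1408) - 327/60) = -4*(-2075*(-1/1408) - 327*1/60) = -4*(2075/1408 - 109/20) = -4*(-27993/7040) = 27993/1760 ≈ 15.905)
((865 - 1168) + R(18 - 1*2, 7)) + g = ((865 - 1168) + 2*7*((18 - 1*2) + 7)) + 27993/1760 = (-303 + 2*7*((18 - 2) + 7)) + 27993/1760 = (-303 + 2*7*(16 + 7)) + 27993/1760 = (-303 + 2*7*23) + 27993/1760 = (-303 + 322) + 27993/1760 = 19 + 27993/1760 = 61433/1760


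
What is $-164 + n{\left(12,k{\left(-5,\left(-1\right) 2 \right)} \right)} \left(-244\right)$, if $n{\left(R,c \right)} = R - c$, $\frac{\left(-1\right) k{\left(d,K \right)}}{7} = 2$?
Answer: $-6508$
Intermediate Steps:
$k{\left(d,K \right)} = -14$ ($k{\left(d,K \right)} = \left(-7\right) 2 = -14$)
$-164 + n{\left(12,k{\left(-5,\left(-1\right) 2 \right)} \right)} \left(-244\right) = -164 + \left(12 - -14\right) \left(-244\right) = -164 + \left(12 + 14\right) \left(-244\right) = -164 + 26 \left(-244\right) = -164 - 6344 = -6508$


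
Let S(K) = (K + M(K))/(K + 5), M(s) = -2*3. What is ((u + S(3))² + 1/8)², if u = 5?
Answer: 1896129/4096 ≈ 462.92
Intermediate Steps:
M(s) = -6
S(K) = (-6 + K)/(5 + K) (S(K) = (K - 6)/(K + 5) = (-6 + K)/(5 + K))
((u + S(3))² + 1/8)² = ((5 + (-6 + 3)/(5 + 3))² + 1/8)² = ((5 - 3/8)² + ⅛)² = ((37/8)² + ⅛)² = (1369/64 + ⅛)² = (1377/64)² = 1896129/4096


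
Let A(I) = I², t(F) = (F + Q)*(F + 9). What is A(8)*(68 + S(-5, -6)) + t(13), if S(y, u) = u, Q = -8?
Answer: 4078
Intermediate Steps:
t(F) = (-8 + F)*(9 + F) (t(F) = (F - 8)*(F + 9) = (-8 + F)*(9 + F))
A(8)*(68 + S(-5, -6)) + t(13) = 8²*(68 - 6) + (-72 + 13 + 13²) = 64*62 + (-72 + 13 + 169) = 3968 + 110 = 4078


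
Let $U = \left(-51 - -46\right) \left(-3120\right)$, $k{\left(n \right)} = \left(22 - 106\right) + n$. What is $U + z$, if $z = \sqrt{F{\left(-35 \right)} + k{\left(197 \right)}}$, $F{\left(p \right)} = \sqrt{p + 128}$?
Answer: $15600 + \sqrt{113 + \sqrt{93}} \approx 15611.0$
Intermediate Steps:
$F{\left(p \right)} = \sqrt{128 + p}$
$k{\left(n \right)} = -84 + n$
$U = 15600$ ($U = \left(-51 + 46\right) \left(-3120\right) = \left(-5\right) \left(-3120\right) = 15600$)
$z = \sqrt{113 + \sqrt{93}}$ ($z = \sqrt{\sqrt{128 - 35} + \left(-84 + 197\right)} = \sqrt{\sqrt{93} + 113} = \sqrt{113 + \sqrt{93}} \approx 11.074$)
$U + z = 15600 + \sqrt{113 + \sqrt{93}}$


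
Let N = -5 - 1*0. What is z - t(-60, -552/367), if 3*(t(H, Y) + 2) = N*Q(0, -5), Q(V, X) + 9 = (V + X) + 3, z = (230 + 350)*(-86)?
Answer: -149689/3 ≈ -49896.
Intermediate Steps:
z = -49880 (z = 580*(-86) = -49880)
N = -5 (N = -5 + 0 = -5)
Q(V, X) = -6 + V + X (Q(V, X) = -9 + ((V + X) + 3) = -9 + (3 + V + X) = -6 + V + X)
t(H, Y) = 49/3 (t(H, Y) = -2 + (-5*(-6 + 0 - 5))/3 = -2 + (-5*(-11))/3 = -2 + (⅓)*55 = -2 + 55/3 = 49/3)
z - t(-60, -552/367) = -49880 - 1*49/3 = -49880 - 49/3 = -149689/3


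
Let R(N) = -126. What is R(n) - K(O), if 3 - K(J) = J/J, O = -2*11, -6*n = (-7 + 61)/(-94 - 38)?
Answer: -128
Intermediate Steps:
n = 3/44 (n = -(-7 + 61)/(6*(-94 - 38)) = -9/(-132) = -9*(-1)/132 = -⅙*(-9/22) = 3/44 ≈ 0.068182)
O = -22
K(J) = 2 (K(J) = 3 - J/J = 3 - 1*1 = 3 - 1 = 2)
R(n) - K(O) = -126 - 1*2 = -126 - 2 = -128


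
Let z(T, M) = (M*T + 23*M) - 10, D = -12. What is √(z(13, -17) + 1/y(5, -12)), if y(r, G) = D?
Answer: I*√22395/6 ≈ 24.942*I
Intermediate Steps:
y(r, G) = -12
z(T, M) = -10 + 23*M + M*T (z(T, M) = (23*M + M*T) - 10 = -10 + 23*M + M*T)
√(z(13, -17) + 1/y(5, -12)) = √((-10 + 23*(-17) - 17*13) + 1/(-12)) = √((-10 - 391 - 221) - 1/12) = √(-622 - 1/12) = √(-7465/12) = I*√22395/6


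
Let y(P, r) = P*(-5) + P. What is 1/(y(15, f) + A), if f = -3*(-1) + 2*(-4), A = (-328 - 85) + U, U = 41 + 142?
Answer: -1/290 ≈ -0.0034483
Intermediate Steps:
U = 183
A = -230 (A = (-328 - 85) + 183 = -413 + 183 = -230)
f = -5 (f = 3 - 8 = -5)
y(P, r) = -4*P (y(P, r) = -5*P + P = -4*P)
1/(y(15, f) + A) = 1/(-4*15 - 230) = 1/(-60 - 230) = 1/(-290) = -1/290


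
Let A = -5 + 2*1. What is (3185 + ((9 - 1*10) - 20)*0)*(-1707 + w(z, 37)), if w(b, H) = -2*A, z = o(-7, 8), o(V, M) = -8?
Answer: -5417685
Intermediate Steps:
z = -8
A = -3 (A = -5 + 2 = -3)
w(b, H) = 6 (w(b, H) = -2*(-3) = 6)
(3185 + ((9 - 1*10) - 20)*0)*(-1707 + w(z, 37)) = (3185 + ((9 - 1*10) - 20)*0)*(-1707 + 6) = (3185 + ((9 - 10) - 20)*0)*(-1701) = (3185 + (-1 - 20)*0)*(-1701) = (3185 - 21*0)*(-1701) = (3185 + 0)*(-1701) = 3185*(-1701) = -5417685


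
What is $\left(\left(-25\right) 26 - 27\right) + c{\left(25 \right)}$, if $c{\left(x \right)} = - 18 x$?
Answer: $-1127$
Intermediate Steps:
$\left(\left(-25\right) 26 - 27\right) + c{\left(25 \right)} = \left(\left(-25\right) 26 - 27\right) - 450 = \left(-650 - 27\right) - 450 = -677 - 450 = -1127$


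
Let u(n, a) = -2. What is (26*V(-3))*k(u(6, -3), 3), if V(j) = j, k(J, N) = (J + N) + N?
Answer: -312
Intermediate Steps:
k(J, N) = J + 2*N
(26*V(-3))*k(u(6, -3), 3) = (26*(-3))*(-2 + 2*3) = -78*(-2 + 6) = -78*4 = -312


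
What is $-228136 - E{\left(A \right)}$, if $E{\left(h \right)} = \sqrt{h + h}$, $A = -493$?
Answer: $-228136 - i \sqrt{986} \approx -2.2814 \cdot 10^{5} - 31.401 i$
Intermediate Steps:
$E{\left(h \right)} = \sqrt{2} \sqrt{h}$ ($E{\left(h \right)} = \sqrt{2 h} = \sqrt{2} \sqrt{h}$)
$-228136 - E{\left(A \right)} = -228136 - \sqrt{2} \sqrt{-493} = -228136 - \sqrt{2} i \sqrt{493} = -228136 - i \sqrt{986}$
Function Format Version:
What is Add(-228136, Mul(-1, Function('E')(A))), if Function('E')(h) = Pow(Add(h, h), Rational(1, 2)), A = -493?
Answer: Add(-228136, Mul(-1, I, Pow(986, Rational(1, 2)))) ≈ Add(-2.2814e+5, Mul(-31.401, I))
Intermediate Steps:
Function('E')(h) = Mul(Pow(2, Rational(1, 2)), Pow(h, Rational(1, 2))) (Function('E')(h) = Pow(Mul(2, h), Rational(1, 2)) = Mul(Pow(2, Rational(1, 2)), Pow(h, Rational(1, 2))))
Add(-228136, Mul(-1, Function('E')(A))) = Add(-228136, Mul(-1, Mul(Pow(2, Rational(1, 2)), Pow(-493, Rational(1, 2))))) = Add(-228136, Mul(-1, Mul(Pow(2, Rational(1, 2)), Mul(I, Pow(493, Rational(1, 2)))))) = Add(-228136, Mul(-1, Mul(I, Pow(986, Rational(1, 2))))) = Add(-228136, Mul(-1, I, Pow(986, Rational(1, 2))))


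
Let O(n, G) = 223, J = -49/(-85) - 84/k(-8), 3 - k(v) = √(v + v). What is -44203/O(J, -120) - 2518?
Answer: -605717/223 ≈ -2716.2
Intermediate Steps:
k(v) = 3 - √2*√v (k(v) = 3 - √(v + v) = 3 - √(2*v) = 3 - √2*√v)
J = 49/85 - 84*(3 + 4*I)/25 (J = -49/(-85) - 84/(3 - √2*√(-8)) = -49*(-1/85) - 84/(3 - √2*2*I*√2) = 49/85 - 84*(3 + 4*I)/25 ≈ -9.5035 - 13.44*I)
-44203/O(J, -120) - 2518 = -44203/223 - 2518 = -605717/223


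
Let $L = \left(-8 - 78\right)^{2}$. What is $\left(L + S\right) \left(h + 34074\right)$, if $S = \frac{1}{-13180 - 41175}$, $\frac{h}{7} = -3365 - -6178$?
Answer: $\frac{4322809002987}{10871} \approx 3.9765 \cdot 10^{8}$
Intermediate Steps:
$L = 7396$ ($L = \left(-86\right)^{2} = 7396$)
$h = 19691$ ($h = 7 \left(-3365 - -6178\right) = 7 \left(-3365 + 6178\right) = 7 \cdot 2813 = 19691$)
$S = - \frac{1}{54355}$ ($S = \frac{1}{-54355} = - \frac{1}{54355} \approx -1.8398 \cdot 10^{-5}$)
$\left(L + S\right) \left(h + 34074\right) = \left(7396 - \frac{1}{54355}\right) \left(19691 + 34074\right) = \frac{402009579}{54355} \cdot 53765 = \frac{4322809002987}{10871}$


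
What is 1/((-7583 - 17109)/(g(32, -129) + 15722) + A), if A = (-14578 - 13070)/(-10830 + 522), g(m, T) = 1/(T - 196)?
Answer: 4389188491/4879242196 ≈ 0.89956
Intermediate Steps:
g(m, T) = 1/(-196 + T)
A = 2304/859 (A = -27648/(-10308) = -27648*(-1/10308) = 2304/859 ≈ 2.6822)
1/((-7583 - 17109)/(g(32, -129) + 15722) + A) = 1/((-7583 - 17109)/(1/(-196 - 129) + 15722) + 2304/859) = 1/(-24692/(1/(-325) + 15722) + 2304/859) = 1/(-24692/(-1/325 + 15722) + 2304/859) = 1/(-24692/5109649/325 + 2304/859) = 1/(-24692*325/5109649 + 2304/859) = 1/(-8024900/5109649 + 2304/859) = 1/(4879242196/4389188491) = 4389188491/4879242196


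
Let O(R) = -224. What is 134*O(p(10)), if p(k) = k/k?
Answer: -30016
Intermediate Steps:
p(k) = 1
134*O(p(10)) = 134*(-224) = -30016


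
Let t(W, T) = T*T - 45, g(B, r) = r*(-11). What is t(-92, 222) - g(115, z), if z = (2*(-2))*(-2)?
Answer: 49327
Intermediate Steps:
z = 8 (z = -4*(-2) = 8)
g(B, r) = -11*r
t(W, T) = -45 + T**2 (t(W, T) = T**2 - 45 = -45 + T**2)
t(-92, 222) - g(115, z) = (-45 + 222**2) - (-11)*8 = (-45 + 49284) - 1*(-88) = 49239 + 88 = 49327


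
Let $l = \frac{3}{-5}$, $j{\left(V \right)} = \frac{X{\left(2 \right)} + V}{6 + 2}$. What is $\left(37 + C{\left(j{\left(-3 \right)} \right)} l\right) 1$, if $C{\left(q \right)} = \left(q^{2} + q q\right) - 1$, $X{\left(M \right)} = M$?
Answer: $\frac{6013}{160} \approx 37.581$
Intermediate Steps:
$j{\left(V \right)} = \frac{1}{4} + \frac{V}{8}$ ($j{\left(V \right)} = \frac{2 + V}{6 + 2} = \frac{2 + V}{8} = \left(2 + V\right) \frac{1}{8} = \frac{1}{4} + \frac{V}{8}$)
$l = - \frac{3}{5}$ ($l = 3 \left(- \frac{1}{5}\right) = - \frac{3}{5} \approx -0.6$)
$C{\left(q \right)} = -1 + 2 q^{2}$ ($C{\left(q \right)} = \left(q^{2} + q^{2}\right) - 1 = 2 q^{2} - 1 = -1 + 2 q^{2}$)
$\left(37 + C{\left(j{\left(-3 \right)} \right)} l\right) 1 = \left(37 + \left(-1 + 2 \left(\frac{1}{4} + \frac{1}{8} \left(-3\right)\right)^{2}\right) \left(- \frac{3}{5}\right)\right) 1 = \left(37 + \left(-1 + 2 \left(\frac{1}{4} - \frac{3}{8}\right)^{2}\right) \left(- \frac{3}{5}\right)\right) 1 = \left(37 + \left(-1 + 2 \left(- \frac{1}{8}\right)^{2}\right) \left(- \frac{3}{5}\right)\right) 1 = \left(37 + \left(-1 + 2 \cdot \frac{1}{64}\right) \left(- \frac{3}{5}\right)\right) 1 = \left(37 + \left(-1 + \frac{1}{32}\right) \left(- \frac{3}{5}\right)\right) 1 = \left(37 - - \frac{93}{160}\right) 1 = \left(37 + \frac{93}{160}\right) 1 = \frac{6013}{160} \cdot 1 = \frac{6013}{160}$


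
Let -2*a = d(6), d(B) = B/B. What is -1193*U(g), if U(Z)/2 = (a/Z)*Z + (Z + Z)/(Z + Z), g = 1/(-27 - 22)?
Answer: -1193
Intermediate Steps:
d(B) = 1
a = -1/2 (a = -1/2*1 = -1/2 ≈ -0.50000)
g = -1/49 (g = 1/(-49) = -1/49 ≈ -0.020408)
U(Z) = 1 (U(Z) = 2*((-1/(2*Z))*Z + (Z + Z)/(Z + Z)) = 2*(-1/2 + (2*Z)/((2*Z))) = 2*(-1/2 + (2*Z)*(1/(2*Z))) = 2*(-1/2 + 1) = 2*(1/2) = 1)
-1193*U(g) = -1193*1 = -1193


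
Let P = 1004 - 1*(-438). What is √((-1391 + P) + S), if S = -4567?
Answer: 2*I*√1129 ≈ 67.201*I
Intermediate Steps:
P = 1442 (P = 1004 + 438 = 1442)
√((-1391 + P) + S) = √((-1391 + 1442) - 4567) = √(51 - 4567) = √(-4516) = 2*I*√1129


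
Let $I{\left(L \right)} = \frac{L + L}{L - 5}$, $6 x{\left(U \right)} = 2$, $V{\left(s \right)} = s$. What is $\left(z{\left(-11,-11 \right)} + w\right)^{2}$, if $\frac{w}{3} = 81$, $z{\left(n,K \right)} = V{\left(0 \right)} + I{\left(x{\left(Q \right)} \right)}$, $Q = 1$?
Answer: $\frac{2890000}{49} \approx 58980.0$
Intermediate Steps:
$x{\left(U \right)} = \frac{1}{3}$ ($x{\left(U \right)} = \frac{1}{6} \cdot 2 = \frac{1}{3}$)
$I{\left(L \right)} = \frac{2 L}{-5 + L}$
$z{\left(n,K \right)} = - \frac{1}{7}$ ($z{\left(n,K \right)} = 0 + 2 \cdot \frac{1}{3} \frac{1}{-5 + \frac{1}{3}} = 0 + 2 \cdot \frac{1}{3} \frac{1}{- \frac{14}{3}} = 0 + 2 \cdot \frac{1}{3} \left(- \frac{3}{14}\right) = 0 - \frac{1}{7} = - \frac{1}{7}$)
$w = 243$ ($w = 3 \cdot 81 = 243$)
$\left(z{\left(-11,-11 \right)} + w\right)^{2} = \left(- \frac{1}{7} + 243\right)^{2} = \left(\frac{1700}{7}\right)^{2} = \frac{2890000}{49}$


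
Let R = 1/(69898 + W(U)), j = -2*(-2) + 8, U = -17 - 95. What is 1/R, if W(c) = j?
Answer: 69910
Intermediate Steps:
U = -112
j = 12 (j = 4 + 8 = 12)
W(c) = 12
R = 1/69910 (R = 1/(69898 + 12) = 1/69910 ≈ 1.4304e-5)
1/R = 1/(1/69910) = 69910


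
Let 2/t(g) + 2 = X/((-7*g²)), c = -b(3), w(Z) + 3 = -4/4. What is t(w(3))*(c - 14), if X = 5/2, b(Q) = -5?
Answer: 1344/151 ≈ 8.9007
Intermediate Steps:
X = 5/2 (X = 5*(½) = 5/2 ≈ 2.5000)
w(Z) = -4 (w(Z) = -3 - 4/4 = -3 - 4*¼ = -3 - 1 = -4)
c = 5 (c = -1*(-5) = 5)
t(g) = 2/(-2 - 5/(14*g²)) (t(g) = 2/(-2 + 5/(2*((-7*g²)))) = 2/(-2 + 5*(-1/(7*g²))/2) = 2/(-2 - 5/(14*g²)))
t(w(3))*(c - 14) = (-28*(-4)²/(5 + 28*(-4)²))*(5 - 14) = -28*16/(5 + 28*16)*(-9) = -28*16/(5 + 448)*(-9) = -28*16/453*(-9) = -28*16*1/453*(-9) = -448/453*(-9) = 1344/151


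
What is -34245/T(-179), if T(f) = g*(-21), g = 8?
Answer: 11415/56 ≈ 203.84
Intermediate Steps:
T(f) = -168 (T(f) = 8*(-21) = -168)
-34245/T(-179) = -34245/(-168) = -34245*(-1/168) = 11415/56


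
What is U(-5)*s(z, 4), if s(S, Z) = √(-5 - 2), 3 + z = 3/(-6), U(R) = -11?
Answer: -11*I*√7 ≈ -29.103*I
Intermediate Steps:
z = -7/2 (z = -3 + 3/(-6) = -3 + 3*(-⅙) = -3 - ½ = -7/2 ≈ -3.5000)
s(S, Z) = I*√7 (s(S, Z) = √(-7) = I*√7)
U(-5)*s(z, 4) = -11*I*√7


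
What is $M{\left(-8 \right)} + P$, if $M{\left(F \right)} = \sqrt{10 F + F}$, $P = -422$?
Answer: $-422 + 2 i \sqrt{22} \approx -422.0 + 9.3808 i$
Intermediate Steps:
$M{\left(F \right)} = \sqrt{11} \sqrt{F}$ ($M{\left(F \right)} = \sqrt{11 F} = \sqrt{11} \sqrt{F}$)
$M{\left(-8 \right)} + P = \sqrt{11} \sqrt{-8} - 422 = \sqrt{11} \cdot 2 i \sqrt{2} - 422 = 2 i \sqrt{22} - 422 = -422 + 2 i \sqrt{22}$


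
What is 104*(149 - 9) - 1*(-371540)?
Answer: 386100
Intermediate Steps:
104*(149 - 9) - 1*(-371540) = 104*140 + 371540 = 14560 + 371540 = 386100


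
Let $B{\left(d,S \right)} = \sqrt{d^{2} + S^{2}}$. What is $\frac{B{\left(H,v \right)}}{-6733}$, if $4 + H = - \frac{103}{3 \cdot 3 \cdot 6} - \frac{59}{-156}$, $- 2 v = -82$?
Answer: $- \frac{\sqrt{3373878265}}{9453132} \approx -0.0061445$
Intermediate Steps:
$v = 41$ ($v = \left(- \frac{1}{2}\right) \left(-82\right) = 41$)
$H = - \frac{7763}{1404}$ ($H = -4 - \left(- \frac{59}{156} + \frac{103}{54}\right) = -4 - \left(- \frac{59}{156} + \frac{103}{9 \cdot 6}\right) = -4 + \left(- \frac{103}{54} + \frac{59}{156}\right) = -4 - \frac{2147}{1404} = - \frac{7763}{1404} \approx -5.5292$)
$B{\left(d,S \right)} = \sqrt{S^{2} + d^{2}}$
$\frac{B{\left(H,v \right)}}{-6733} = \frac{\sqrt{41^{2} + \left(- \frac{7763}{1404}\right)^{2}}}{-6733} = \sqrt{1681 + \frac{60264169}{1971216}} \left(- \frac{1}{6733}\right) = \sqrt{\frac{3373878265}{1971216}} \left(- \frac{1}{6733}\right) = \frac{\sqrt{3373878265}}{1404} \left(- \frac{1}{6733}\right) = - \frac{\sqrt{3373878265}}{9453132}$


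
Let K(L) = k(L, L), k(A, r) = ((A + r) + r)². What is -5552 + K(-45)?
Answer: 12673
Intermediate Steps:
k(A, r) = (A + 2*r)²
K(L) = 9*L² (K(L) = (L + 2*L)² = (3*L)² = 9*L²)
-5552 + K(-45) = -5552 + 9*(-45)² = -5552 + 9*2025 = -5552 + 18225 = 12673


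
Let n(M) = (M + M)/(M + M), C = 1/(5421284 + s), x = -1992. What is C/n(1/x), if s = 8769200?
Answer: 1/14190484 ≈ 7.0470e-8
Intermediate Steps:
C = 1/14190484 (C = 1/(5421284 + 8769200) = 1/14190484 ≈ 7.0470e-8)
n(M) = 1 (n(M) = (2*M)/((2*M)) = (2*M)*(1/(2*M)) = 1)
C/n(1/x) = (1/14190484)/1 = (1/14190484)*1 = 1/14190484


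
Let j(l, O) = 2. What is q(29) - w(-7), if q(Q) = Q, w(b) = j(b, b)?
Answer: 27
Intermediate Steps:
w(b) = 2
q(29) - w(-7) = 29 - 1*2 = 29 - 2 = 27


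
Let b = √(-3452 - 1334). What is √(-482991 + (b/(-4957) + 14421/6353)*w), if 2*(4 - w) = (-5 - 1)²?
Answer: √(-479030494560806122749 + 2800945543382*I*√4786)/31491821 ≈ 0.00014057 + 695.0*I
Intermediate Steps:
w = -14 (w = 4 - (-5 - 1)²/2 = 4 - ½*(-6)² = 4 - ½*36 = 4 - 18 = -14)
b = I*√4786 (b = √(-4786) = I*√4786 ≈ 69.181*I)
√(-482991 + (b/(-4957) + 14421/6353)*w) = √(-482991 + ((I*√4786)/(-4957) + 14421/6353)*(-14)) = √(-482991 + ((I*√4786)*(-1/4957) + 14421*(1/6353))*(-14)) = √(-482991 + (-I*√4786/4957 + 14421/6353)*(-14)) = √(-482991 + (14421/6353 - I*√4786/4957)*(-14)) = √(-482991 + (-201894/6353 + 14*I*√4786/4957)) = √(-3068643717/6353 + 14*I*√4786/4957)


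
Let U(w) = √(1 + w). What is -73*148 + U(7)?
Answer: -10804 + 2*√2 ≈ -10801.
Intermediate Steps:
-73*148 + U(7) = -73*148 + √(1 + 7) = -10804 + √8 = -10804 + 2*√2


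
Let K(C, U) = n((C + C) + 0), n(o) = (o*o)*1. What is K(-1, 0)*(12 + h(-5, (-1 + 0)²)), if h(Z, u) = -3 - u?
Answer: 32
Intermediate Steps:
n(o) = o² (n(o) = o²*1 = o²)
K(C, U) = 4*C² (K(C, U) = ((C + C) + 0)² = (2*C + 0)² = (2*C)² = 4*C²)
K(-1, 0)*(12 + h(-5, (-1 + 0)²)) = (4*(-1)²)*(12 + (-3 - (-1 + 0)²)) = (4*1)*(12 + (-3 - 1*(-1)²)) = 4*(12 + (-3 - 1*1)) = 4*(12 + (-3 - 1)) = 4*(12 - 4) = 4*8 = 32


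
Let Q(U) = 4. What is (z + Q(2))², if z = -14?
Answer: 100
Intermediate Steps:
(z + Q(2))² = (-14 + 4)² = (-10)² = 100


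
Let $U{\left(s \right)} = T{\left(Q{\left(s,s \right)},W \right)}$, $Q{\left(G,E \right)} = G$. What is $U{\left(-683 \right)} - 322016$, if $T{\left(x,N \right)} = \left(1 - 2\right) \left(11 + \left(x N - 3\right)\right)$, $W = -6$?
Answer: $-326122$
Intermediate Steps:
$T{\left(x,N \right)} = -8 - N x$ ($T{\left(x,N \right)} = - (11 + \left(N x - 3\right)) = - (11 + \left(-3 + N x\right)) = - (8 + N x) = -8 - N x$)
$U{\left(s \right)} = -8 + 6 s$ ($U{\left(s \right)} = -8 - - 6 s = -8 + 6 s$)
$U{\left(-683 \right)} - 322016 = \left(-8 + 6 \left(-683\right)\right) - 322016 = \left(-8 - 4098\right) - 322016 = -4106 - 322016 = -326122$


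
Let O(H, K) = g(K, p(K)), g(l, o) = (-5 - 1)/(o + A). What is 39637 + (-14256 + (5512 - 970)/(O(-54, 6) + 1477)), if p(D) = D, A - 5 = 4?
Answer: 62470211/2461 ≈ 25384.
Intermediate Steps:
A = 9 (A = 5 + 4 = 9)
g(l, o) = -6/(9 + o) (g(l, o) = (-5 - 1)/(o + 9) = -6/(9 + o))
O(H, K) = -6/(9 + K)
39637 + (-14256 + (5512 - 970)/(O(-54, 6) + 1477)) = 39637 + (-14256 + (5512 - 970)/(-6/(9 + 6) + 1477)) = 39637 + (-14256 + 4542/(-6/15 + 1477)) = 39637 + (-14256 + 4542/(-6*1/15 + 1477)) = 39637 + (-14256 + 4542/(-⅖ + 1477)) = 39637 + (-14256 + 4542/(7383/5)) = 39637 + (-14256 + 4542*(5/7383)) = 39637 + (-14256 + 7570/2461) = 39637 - 35076446/2461 = 62470211/2461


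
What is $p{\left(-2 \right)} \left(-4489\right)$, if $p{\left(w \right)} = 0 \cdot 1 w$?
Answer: $0$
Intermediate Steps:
$p{\left(w \right)} = 0$ ($p{\left(w \right)} = 0 w = 0$)
$p{\left(-2 \right)} \left(-4489\right) = 0 \left(-4489\right) = 0$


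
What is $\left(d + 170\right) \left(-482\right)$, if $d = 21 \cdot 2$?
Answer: $-102184$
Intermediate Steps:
$d = 42$
$\left(d + 170\right) \left(-482\right) = \left(42 + 170\right) \left(-482\right) = 212 \left(-482\right) = -102184$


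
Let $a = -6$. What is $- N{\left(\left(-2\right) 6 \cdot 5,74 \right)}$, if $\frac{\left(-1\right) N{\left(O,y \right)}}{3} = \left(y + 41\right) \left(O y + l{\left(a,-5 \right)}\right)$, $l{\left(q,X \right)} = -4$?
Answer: $-1533180$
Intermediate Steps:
$N{\left(O,y \right)} = - 3 \left(-4 + O y\right) \left(41 + y\right)$ ($N{\left(O,y \right)} = - 3 \left(y + 41\right) \left(O y - 4\right) = - 3 \left(41 + y\right) \left(-4 + O y\right) = - 3 \left(-4 + O y\right) \left(41 + y\right)$)
$- N{\left(\left(-2\right) 6 \cdot 5,74 \right)} = - (492 + 12 \cdot 74 - 123 \left(-2\right) 6 \cdot 5 \cdot 74 - 3 \left(-2\right) 6 \cdot 5 \cdot 74^{2}) = - (492 + 888 - 123 \left(\left(-12\right) 5\right) 74 - 3 \left(\left(-12\right) 5\right) 5476) = - (492 + 888 - \left(-7380\right) 74 - \left(-180\right) 5476) = - (492 + 888 + 546120 + 985680) = \left(-1\right) 1533180 = -1533180$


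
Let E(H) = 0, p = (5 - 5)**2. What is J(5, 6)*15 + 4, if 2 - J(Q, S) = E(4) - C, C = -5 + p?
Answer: -41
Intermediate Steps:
p = 0 (p = 0**2 = 0)
C = -5 (C = -5 + 0 = -5)
J(Q, S) = -3 (J(Q, S) = 2 - (0 - 1*(-5)) = 2 - (0 + 5) = 2 - 1*5 = 2 - 5 = -3)
J(5, 6)*15 + 4 = -3*15 + 4 = -45 + 4 = -41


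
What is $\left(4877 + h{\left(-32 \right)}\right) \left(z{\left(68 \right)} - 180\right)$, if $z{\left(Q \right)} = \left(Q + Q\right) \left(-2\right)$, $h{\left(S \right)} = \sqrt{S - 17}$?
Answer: $-2204404 - 3164 i \approx -2.2044 \cdot 10^{6} - 3164.0 i$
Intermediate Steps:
$h{\left(S \right)} = \sqrt{-17 + S}$
$z{\left(Q \right)} = - 4 Q$ ($z{\left(Q \right)} = 2 Q \left(-2\right) = - 4 Q$)
$\left(4877 + h{\left(-32 \right)}\right) \left(z{\left(68 \right)} - 180\right) = \left(4877 + \sqrt{-17 - 32}\right) \left(\left(-4\right) 68 - 180\right) = \left(4877 + \sqrt{-49}\right) \left(-272 - 180\right) = \left(4877 + 7 i\right) \left(-452\right) = -2204404 - 3164 i$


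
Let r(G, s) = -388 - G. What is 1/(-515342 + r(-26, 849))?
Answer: -1/515704 ≈ -1.9391e-6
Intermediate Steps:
1/(-515342 + r(-26, 849)) = 1/(-515342 + (-388 - 1*(-26))) = 1/(-515342 + (-388 + 26)) = 1/(-515342 - 362) = 1/(-515704) = -1/515704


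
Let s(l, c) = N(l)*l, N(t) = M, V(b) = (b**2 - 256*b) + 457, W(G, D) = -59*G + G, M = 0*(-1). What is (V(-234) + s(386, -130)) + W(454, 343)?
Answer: 88785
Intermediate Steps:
M = 0
W(G, D) = -58*G
V(b) = 457 + b**2 - 256*b
N(t) = 0
s(l, c) = 0 (s(l, c) = 0*l = 0)
(V(-234) + s(386, -130)) + W(454, 343) = ((457 + (-234)**2 - 256*(-234)) + 0) - 58*454 = ((457 + 54756 + 59904) + 0) - 26332 = (115117 + 0) - 26332 = 115117 - 26332 = 88785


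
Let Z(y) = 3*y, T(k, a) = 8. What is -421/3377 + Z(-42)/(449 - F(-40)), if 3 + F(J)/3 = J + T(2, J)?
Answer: -329368/935429 ≈ -0.35210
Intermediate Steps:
F(J) = 15 + 3*J (F(J) = -9 + 3*(J + 8) = -9 + 3*(8 + J) = -9 + (24 + 3*J) = 15 + 3*J)
-421/3377 + Z(-42)/(449 - F(-40)) = -421/3377 + (3*(-42))/(449 - (15 + 3*(-40))) = -421*1/3377 - 126/(449 - (15 - 120)) = -421/3377 - 126/(449 - 1*(-105)) = -421/3377 - 126/(449 + 105) = -421/3377 - 126/554 = -421/3377 - 126*1/554 = -421/3377 - 63/277 = -329368/935429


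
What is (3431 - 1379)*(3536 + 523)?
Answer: 8329068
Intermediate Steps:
(3431 - 1379)*(3536 + 523) = 2052*4059 = 8329068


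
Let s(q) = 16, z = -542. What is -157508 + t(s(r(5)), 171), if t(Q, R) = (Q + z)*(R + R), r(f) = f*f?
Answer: -337400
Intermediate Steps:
r(f) = f**2
t(Q, R) = 2*R*(-542 + Q) (t(Q, R) = (Q - 542)*(R + R) = (-542 + Q)*(2*R) = 2*R*(-542 + Q))
-157508 + t(s(r(5)), 171) = -157508 + 2*171*(-542 + 16) = -157508 + 2*171*(-526) = -157508 - 179892 = -337400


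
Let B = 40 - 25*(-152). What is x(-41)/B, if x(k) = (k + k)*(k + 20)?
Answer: 287/640 ≈ 0.44844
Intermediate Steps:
x(k) = 2*k*(20 + k) (x(k) = (2*k)*(20 + k) = 2*k*(20 + k))
B = 3840 (B = 40 + 3800 = 3840)
x(-41)/B = (2*(-41)*(20 - 41))/3840 = (2*(-41)*(-21))*(1/3840) = 1722*(1/3840) = 287/640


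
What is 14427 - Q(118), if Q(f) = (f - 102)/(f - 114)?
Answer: 14423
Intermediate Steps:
Q(f) = (-102 + f)/(-114 + f)
14427 - Q(118) = 14427 - (-102 + 118)/(-114 + 118) = 14427 - 16/4 = 14427 - 1*4 = 14427 - 4 = 14423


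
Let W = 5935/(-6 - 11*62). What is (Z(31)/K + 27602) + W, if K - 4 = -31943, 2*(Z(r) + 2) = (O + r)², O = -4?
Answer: 606337423899/21974032 ≈ 27593.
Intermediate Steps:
Z(r) = -2 + (-4 + r)²/2
K = -31939 (K = 4 - 31943 = -31939)
W = -5935/688 (W = 5935/(-6 - 682) = 5935/(-688) = 5935*(-1/688) = -5935/688 ≈ -8.6264)
(Z(31)/K + 27602) + W = ((-2 + (-4 + 31)²/2)/(-31939) + 27602) - 5935/688 = ((-2 + (½)*27²)*(-1/31939) + 27602) - 5935/688 = ((-2 + (½)*729)*(-1/31939) + 27602) - 5935/688 = ((-2 + 729/2)*(-1/31939) + 27602) - 5935/688 = ((725/2)*(-1/31939) + 27602) - 5935/688 = (-725/63878 + 27602) - 5935/688 = 1763159831/63878 - 5935/688 = 606337423899/21974032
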